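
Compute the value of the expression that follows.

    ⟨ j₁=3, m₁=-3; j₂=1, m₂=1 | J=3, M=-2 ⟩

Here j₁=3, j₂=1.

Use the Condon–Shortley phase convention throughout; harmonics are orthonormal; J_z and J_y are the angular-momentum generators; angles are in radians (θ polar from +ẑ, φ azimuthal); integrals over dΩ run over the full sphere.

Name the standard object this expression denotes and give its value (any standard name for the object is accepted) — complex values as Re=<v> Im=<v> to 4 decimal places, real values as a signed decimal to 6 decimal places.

Clebsch–Gordan coefficient, −√(1/4) ≈ -0.500000

This is a Clebsch–Gordan (vector-coupling) coefficient.
√[7·1!5!1!/8! · 0!6!2!0!1!5!] = √(3600)
  +(−1)^1/∏(1,0,5,1,0,0)! = -1/120  (running -1/120)
⟨..|..⟩ = √(3600)·(-1/120) = -0.500000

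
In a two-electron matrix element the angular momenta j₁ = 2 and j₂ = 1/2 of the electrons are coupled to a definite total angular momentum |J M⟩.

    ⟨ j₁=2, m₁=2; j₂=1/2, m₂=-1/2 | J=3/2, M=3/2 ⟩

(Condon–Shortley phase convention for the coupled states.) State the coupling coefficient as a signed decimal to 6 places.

j₁+j₂−J=1  J+j₁−j₂=3  J−j₁+j₂=0  j₁+j₂+J+1=5
(j₁±m₁, j₂±m₂, J±M) = (4,0,0,1,3,0)
P² = 144/5
sum k=0..0:
  [0] +1/6 = 1/6
S = 1/6
C² = P²·S² = 4/5 ; C = +0.894427

+√(4/5) = +0.894427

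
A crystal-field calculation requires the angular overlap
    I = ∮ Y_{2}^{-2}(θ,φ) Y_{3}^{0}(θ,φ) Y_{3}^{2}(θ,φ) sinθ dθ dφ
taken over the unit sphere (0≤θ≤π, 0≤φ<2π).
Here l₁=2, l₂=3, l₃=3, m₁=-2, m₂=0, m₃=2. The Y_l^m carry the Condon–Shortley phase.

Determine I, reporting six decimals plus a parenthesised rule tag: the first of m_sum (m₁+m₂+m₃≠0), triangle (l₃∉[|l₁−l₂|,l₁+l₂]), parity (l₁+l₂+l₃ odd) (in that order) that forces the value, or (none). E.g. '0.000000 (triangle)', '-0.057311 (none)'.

m-sum 0 ✓  L=8 even ✓  1≤3≤5 ✓
Π(2lᵢ+1) = 5×7×7 = 245
triangle coeff Δ(2,3,3) = 1/3780
Σ_t [0,2]: t=0:+1/24 t=1:−1/4 t=2:+1/24 = -1/6
(3j)²=4/105 [(2 3 3; 0 0 0)], sign=+1
Σ_t [2,2]: t=2:+1/24 = 1/24
(3j)²=1/21 [(2 3 3; -2 0 2)], sign=-1
⇒ 4πI² = 4/9
I = (-1)√(4/9/(4π)) = -0.18806319
No selection rule forces the value: the integral is nonzero (none).

-0.188063 (none)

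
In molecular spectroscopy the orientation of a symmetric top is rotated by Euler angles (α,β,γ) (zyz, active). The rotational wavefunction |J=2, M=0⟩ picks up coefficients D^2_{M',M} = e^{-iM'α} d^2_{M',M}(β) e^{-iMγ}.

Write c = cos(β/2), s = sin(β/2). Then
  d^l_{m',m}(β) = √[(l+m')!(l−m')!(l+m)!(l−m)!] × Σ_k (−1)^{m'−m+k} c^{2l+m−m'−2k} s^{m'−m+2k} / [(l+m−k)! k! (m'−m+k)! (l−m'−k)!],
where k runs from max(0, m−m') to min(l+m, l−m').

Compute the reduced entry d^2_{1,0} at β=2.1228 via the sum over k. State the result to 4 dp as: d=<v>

d^2_{1,0}(β=2.1228) via the finite sum:
With c≡cos(β/2)=0.487650 and s≡sin(β/2)=0.873039, N=[6·1·2·2]^{1/2}=4.898979
k∈{0,1} keeps every argument non-negative
  k=0: (−1)^1·4.8990/(2)·0.4877^3·0.8730^1 = -0.247990
  k=1: (−1)^2·4.8990/(2)·0.4877^1·0.8730^3 = +0.794850
d^2_{1,0}(2.1228) = -0.247990 +0.794850 = +0.546860

d=0.5469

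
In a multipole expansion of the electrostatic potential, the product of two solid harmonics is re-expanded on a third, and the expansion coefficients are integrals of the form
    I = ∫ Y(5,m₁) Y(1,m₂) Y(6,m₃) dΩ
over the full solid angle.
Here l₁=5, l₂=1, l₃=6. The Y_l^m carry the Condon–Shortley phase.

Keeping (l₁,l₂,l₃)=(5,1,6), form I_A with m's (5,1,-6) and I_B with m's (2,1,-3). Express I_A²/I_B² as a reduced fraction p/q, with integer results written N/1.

Shared (l₁,l₂,l₃)=(5,1,6): N and (l;000)² cancel in I_A²/I_B².
A: Δ = 0!·10!·2!/13! = 1/858; Racah Σ t=0..0: t=0:+1/7257600 = 1/7257600; ⇒ 3j(5 1 6; 5 1 -6)² = 1/13, sgn +1
B: Δ = 0!·10!·2!/13! = 1/858; Racah Σ t=0..0: t=0:+1/60480 = 1/60480; ⇒ 3j(5 1 6; 2 1 -3)² = 6/143, sgn -1
I_A²/I_B² = (1/13)/(6/143) = 11/6

11/6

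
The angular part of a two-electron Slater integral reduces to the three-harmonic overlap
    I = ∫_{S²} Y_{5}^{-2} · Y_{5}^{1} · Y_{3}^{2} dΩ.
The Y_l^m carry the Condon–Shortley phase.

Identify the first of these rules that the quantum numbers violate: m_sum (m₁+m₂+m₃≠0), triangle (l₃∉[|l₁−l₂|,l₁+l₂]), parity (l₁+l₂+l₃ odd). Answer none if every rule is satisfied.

m_sum

azimuthal sum: -2 + 1 + 2 = 1  ✗
0 ≤ 3 ≤ 10 (triangle on l)
L = 5 + 5 + 3 = 13 (odd)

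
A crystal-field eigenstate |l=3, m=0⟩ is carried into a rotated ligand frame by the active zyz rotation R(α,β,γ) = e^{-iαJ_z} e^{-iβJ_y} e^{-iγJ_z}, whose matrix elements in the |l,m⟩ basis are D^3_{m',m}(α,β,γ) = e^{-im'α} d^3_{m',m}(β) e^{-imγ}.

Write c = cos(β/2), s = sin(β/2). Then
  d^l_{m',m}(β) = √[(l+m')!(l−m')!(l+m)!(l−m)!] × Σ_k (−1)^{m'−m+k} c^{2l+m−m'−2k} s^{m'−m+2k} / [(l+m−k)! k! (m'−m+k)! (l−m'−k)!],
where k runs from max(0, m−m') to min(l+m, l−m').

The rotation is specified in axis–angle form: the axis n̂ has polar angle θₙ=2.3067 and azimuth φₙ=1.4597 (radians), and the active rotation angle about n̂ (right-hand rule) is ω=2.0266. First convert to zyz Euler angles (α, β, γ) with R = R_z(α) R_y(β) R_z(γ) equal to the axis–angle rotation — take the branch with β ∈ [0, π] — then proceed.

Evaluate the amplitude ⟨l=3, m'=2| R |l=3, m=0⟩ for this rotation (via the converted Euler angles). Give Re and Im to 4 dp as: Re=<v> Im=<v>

Re=-0.0797 Im=0.2615

Axis–angle → zyz. n̂ = (sinθₙcosφₙ, sinθₙsinφₙ, cosθₙ) = (+0.082178, +0.736655, -0.671257), ω = 2.0266.
R = I cosω + sinω [n̂]ₓ + (1−cosω) n̂n̂ᵀ gives
  R = [-0.430458, +0.689911, +0.582004; -0.515543, +0.341347, -0.785938; -0.740892, -0.638361, +0.208743]
β = atan2(√(R₁₃²+R₂₃²), R₃₃) = 1.360507; α = atan2(R₂₃, R₁₃) mod 2π = 5.349796; γ = atan2(R₃₂, −R₃₁) mod 2π = 5.571989
D^3_{2,0}(5.3498,1.3605,5.5720) = e^{-i·2·5.3498}·d^3_{2,0}(1.3605)·e^{-i·0·5.5720}. Compute d first:
Half-angle: c=0.777413, s=0.628990. N=√(120·1·6·6)=65.726707
k: max(0,(0)−(2))=0 … min(3+(0),3−(2))=1
  k=0: (−1)^2·65.7267/(12)·0.7774^4·0.6290^2 = +0.791510
  k=1: (−1)^3·65.7267/(12)·0.7774^2·0.6290^4 = -0.518131
d^3_{2,0}(1.3605) = +0.791510 -0.518131 = +0.273378
D = (-0.291679+0.956516i)·(+0.273378)·(+1.000000+0.000000i) = -0.079739+0.261491i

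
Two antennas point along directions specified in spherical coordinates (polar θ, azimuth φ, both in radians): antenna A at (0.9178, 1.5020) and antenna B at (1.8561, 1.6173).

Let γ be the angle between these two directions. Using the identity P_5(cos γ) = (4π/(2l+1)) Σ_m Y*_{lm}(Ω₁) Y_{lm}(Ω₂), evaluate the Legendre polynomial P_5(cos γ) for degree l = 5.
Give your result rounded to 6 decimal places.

Addition theorem: P_5(cos γ) = (4π/11) Σ_m Y*_{lm}(Ω₁) Y_{lm}(Ω₂), m = −5…5:
  m=-5: Y*=(0.049478, 0.138120)  Y=(-0.087011, -0.367444)  product (0.046446, -0.030198)
  m=-4: Y*=(0.341545, -0.096435)  Y=(-0.344193, 0.064774)  product (-0.111311, 0.055315)
  m=-3: Y*=(-0.082493, -0.394003)  Y=(-0.012202, -0.086897)  product (-0.033231, 0.011976)
  m=-2: Y*=(-0.069120, 0.009571)  Y=(-0.333387, 0.031097)  product (0.022746, -0.005340)
  m=-1: Y*=(-0.022845, -0.331550)  Y=(-0.000325, -0.006994)  product (-0.002311, 0.000268)
  m=+0: Y*=(-0.160241, -0.000000)  Y=(-0.324230, 0.000000)  product (0.051955, 0.000000)
  m=+1: Y*=(0.022845, -0.331550)  Y=(0.000325, -0.006994)  product (-0.002311, -0.000268)
  m=+2: Y*=(-0.069120, -0.009571)  Y=(-0.333387, -0.031097)  product (0.022746, 0.005340)
  m=+3: Y*=(0.082493, -0.394003)  Y=(0.012202, -0.086897)  product (-0.033231, -0.011976)
  m=+4: Y*=(0.341545, 0.096435)  Y=(-0.344193, -0.064774)  product (-0.111311, -0.055315)
  m=+5: Y*=(-0.049478, 0.138120)  Y=(0.087011, -0.367444)  product (0.046446, 0.030198)
Σ over m = (-0.103367, -0.000000); ×(4π/11) → (-0.118086, -0.000000). Real part: -0.118086

-0.118086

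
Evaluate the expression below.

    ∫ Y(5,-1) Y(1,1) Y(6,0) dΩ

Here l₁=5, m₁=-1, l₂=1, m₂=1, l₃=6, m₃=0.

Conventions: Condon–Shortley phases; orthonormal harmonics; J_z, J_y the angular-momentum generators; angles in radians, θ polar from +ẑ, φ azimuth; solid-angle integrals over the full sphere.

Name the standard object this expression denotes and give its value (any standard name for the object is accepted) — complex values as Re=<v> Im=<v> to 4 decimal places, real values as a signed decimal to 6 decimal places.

Gaunt coefficient, +0.158246

This is a Gaunt coefficient — the integral of a triple product of spherical harmonics over the sphere.
Checks pass: Σm=0; 12 even; l₃=6∈[4,6].
(2·5+1)(2·1+1)(2·6+1) = 429
Δ: 0! 10! 2! / 13! → 1/858
sum: t=0:+1/14400 = 1/14400
3j²(5 1 6; 0 0 0) = Δ·Π!·Σ² = 6/143  (sign +1)
sum: t=0:+1/34560 = 1/34560
3j²(5 1 6; -1 1 0) = Δ·Π!·Σ² = 5/286  (sign +1)
combine: 4πI² = 429·6/143·5/286 = 45/143
take √, sign +1: I = 0.15824621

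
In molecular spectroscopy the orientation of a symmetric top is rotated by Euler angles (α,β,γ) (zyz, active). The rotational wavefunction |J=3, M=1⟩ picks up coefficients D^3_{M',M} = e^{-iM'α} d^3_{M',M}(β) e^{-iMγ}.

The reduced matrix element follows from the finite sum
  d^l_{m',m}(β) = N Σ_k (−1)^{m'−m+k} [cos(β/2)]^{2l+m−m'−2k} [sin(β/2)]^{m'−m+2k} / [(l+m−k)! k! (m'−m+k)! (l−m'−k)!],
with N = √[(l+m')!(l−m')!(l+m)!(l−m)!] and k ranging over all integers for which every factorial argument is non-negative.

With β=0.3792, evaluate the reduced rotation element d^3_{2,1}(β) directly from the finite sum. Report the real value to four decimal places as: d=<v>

d^3_{2,1}(β=0.3792) via the finite sum:
c=cos(0.379200/2)=0.982080, s=sin(0.379200/2)=0.188466; N=√[120·1·24·2]=75.894664
The bounds max(0,m−m')=0 and min(l+m,l−m')=1 give 2 terms
  k=0: (−1)^1·75.8947/(24)·0.9821^5·0.1885^1 = -0.544461
  k=1: (−1)^2·75.8947/(12)·0.9821^3·0.1885^3 = +0.040102
d^3_{2,1}(0.3792) = -0.544461 +0.040102 = -0.504359

d=-0.5044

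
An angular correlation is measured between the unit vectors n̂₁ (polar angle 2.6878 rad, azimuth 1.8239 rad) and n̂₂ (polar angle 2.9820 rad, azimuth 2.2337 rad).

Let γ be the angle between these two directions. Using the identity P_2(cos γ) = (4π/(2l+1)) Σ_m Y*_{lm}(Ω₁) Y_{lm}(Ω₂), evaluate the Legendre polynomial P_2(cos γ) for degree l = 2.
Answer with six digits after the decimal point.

0.857361

Expand P_2 via completeness: Σ_{m} conj(Y_{2,m}) at Ω₁ times Y_{2,m} at Ω₂ —
  term(m=-2) = (0.000494, -0.000529)   from Y*(Ω₁)=(-0.064923, -0.035992), Y(Ω₂)=(-0.002366, 0.009464)
  term(m=-1) = (0.033840, -0.014700)   from Y*(Ω₁)=(0.076223, -0.294694), Y(Ω₂)=(0.074594, 0.095539)
  term(m=+0) = (0.272464, 0.000000)   from Y*(Ω₁)=(0.448952, -0.000000), Y(Ω₂)=(0.606888, 0.000000)
  term(m=+1) = (0.033840, 0.014700)   from Y*(Ω₁)=(-0.076223, -0.294694), Y(Ω₂)=(-0.074594, 0.095539)
  term(m=+2) = (0.000494, 0.000529)   from Y*(Ω₁)=(-0.064923, 0.035992), Y(Ω₂)=(-0.002366, -0.009464)
Total Σ_m = (0.341133, 0.000000). Multiply by 2.513274: (0.857361, 0.000000). P_2(cos γ) = 0.857361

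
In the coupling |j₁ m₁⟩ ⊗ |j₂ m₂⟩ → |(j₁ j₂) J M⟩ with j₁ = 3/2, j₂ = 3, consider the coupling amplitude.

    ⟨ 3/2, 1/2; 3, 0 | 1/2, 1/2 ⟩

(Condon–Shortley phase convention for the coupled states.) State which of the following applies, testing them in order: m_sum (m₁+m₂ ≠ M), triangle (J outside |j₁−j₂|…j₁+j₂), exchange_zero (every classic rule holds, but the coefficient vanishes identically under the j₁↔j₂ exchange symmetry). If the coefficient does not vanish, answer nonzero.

triangle

m-sum: m₁+m₂ = 1/2+0 = 1/2, M = 1/2  ✓
triangle: need |j₁−j₂| ≤ J ≤ j₁+j₂, i.e. J ∈ [3/2, 9/2]; J = 1/2 is outside ✗ ⇒ coefficient is 0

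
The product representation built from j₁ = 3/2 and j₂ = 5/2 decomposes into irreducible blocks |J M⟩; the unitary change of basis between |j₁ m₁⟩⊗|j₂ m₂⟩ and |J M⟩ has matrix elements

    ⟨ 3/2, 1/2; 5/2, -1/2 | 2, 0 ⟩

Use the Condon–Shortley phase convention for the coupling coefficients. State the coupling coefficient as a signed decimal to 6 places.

triangle: 2!·1!·3!/7! = 12/5040
(j±m)!: 2!·1!·2!·3!·2!·2! = 96
prefactor² = (2J+1)·Δ·N² = 8/7
  k=0: +1/(0!·2!·1!·2!·0!·1!) = 1/4
  k=1: −1/(1!·1!·0!·1!·1!·2!) = -1/2
Σ = -1/4  ⇒  CG² = 8/7·(-1/4)² = 1/14
CG = −√(1/14) = -0.267261

−√(1/14) = -0.267261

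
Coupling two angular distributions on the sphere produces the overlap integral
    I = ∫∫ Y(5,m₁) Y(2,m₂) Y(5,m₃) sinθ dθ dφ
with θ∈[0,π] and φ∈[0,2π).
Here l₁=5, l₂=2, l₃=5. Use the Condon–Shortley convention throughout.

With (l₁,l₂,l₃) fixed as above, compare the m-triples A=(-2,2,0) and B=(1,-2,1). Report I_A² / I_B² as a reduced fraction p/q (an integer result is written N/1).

Shared (l₁,l₂,l₃)=(5,2,5): N and (l;000)² cancel in I_A²/I_B².
A: Δ = 2!·8!·2!/13! = 1/38610; Racah Σ t=2..2: t=2:+1/2880 = 1/2880; ⇒ 3j(5 2 5; -2 2 0)² = 14/429, sgn -1
B: Δ = 2!·8!·2!/13! = 1/38610; Racah Σ t=0..0: t=0:+1/2304 = 1/2304; ⇒ 3j(5 2 5; 1 -2 1)² = 5/143, sgn +1
I_A²/I_B² = (14/429)/(5/143) = 14/15

14/15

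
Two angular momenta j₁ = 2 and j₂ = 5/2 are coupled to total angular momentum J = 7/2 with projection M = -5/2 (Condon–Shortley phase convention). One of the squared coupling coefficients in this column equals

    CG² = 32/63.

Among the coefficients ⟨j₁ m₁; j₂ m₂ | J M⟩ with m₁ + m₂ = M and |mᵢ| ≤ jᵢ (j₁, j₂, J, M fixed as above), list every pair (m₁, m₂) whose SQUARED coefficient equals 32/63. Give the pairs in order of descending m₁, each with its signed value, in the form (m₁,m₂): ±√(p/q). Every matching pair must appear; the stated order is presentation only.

Admissible pairs with m₁+m₂ = M = -5/2: (-2,-1/2), (-1,-3/2), (0,-5/2)
  (m₁,m₂)=(0,-5/2): CG² = 10/21, CG = +√(10/21)
  (m₁,m₂)=(-1,-3/2): CG² = 1/63, CG = +√(1/63)
  (m₁,m₂)=(-2,-1/2): CG² = 32/63, CG = −√(32/63)   ← matches the target
Pairs with CG² = 32/63: (-2,-1/2): −√(32/63)

(-2,-1/2): −√(32/63)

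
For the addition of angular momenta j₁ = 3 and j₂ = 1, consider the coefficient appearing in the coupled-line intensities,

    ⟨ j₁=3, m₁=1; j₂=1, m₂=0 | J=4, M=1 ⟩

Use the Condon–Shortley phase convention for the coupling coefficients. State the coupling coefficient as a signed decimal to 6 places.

√[9·0!6!2!/9! · 4!2!1!1!5!3!] = √(8640/7)
  +(−1)^0/∏(0,0,2,1,4,1)! = 1/48  (running 1/48)
⟨..|..⟩ = √(8640/7)·(1/48) = +0.731925

+0.731925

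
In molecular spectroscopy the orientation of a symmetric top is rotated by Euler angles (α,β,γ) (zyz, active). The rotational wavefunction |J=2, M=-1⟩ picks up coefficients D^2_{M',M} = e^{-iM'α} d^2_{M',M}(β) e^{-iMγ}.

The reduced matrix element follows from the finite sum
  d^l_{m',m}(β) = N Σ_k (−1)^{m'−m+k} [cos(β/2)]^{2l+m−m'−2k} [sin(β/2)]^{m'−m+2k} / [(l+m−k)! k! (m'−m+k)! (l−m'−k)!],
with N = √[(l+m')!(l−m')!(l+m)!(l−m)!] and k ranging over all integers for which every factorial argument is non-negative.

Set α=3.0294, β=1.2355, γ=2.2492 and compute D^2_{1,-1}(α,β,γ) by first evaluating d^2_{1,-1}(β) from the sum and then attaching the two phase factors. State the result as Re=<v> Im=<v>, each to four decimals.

First d^2_{1,-1}(β=1.2355), then the phase factors e^{-i(1)α} and e^{-i(-1)γ}:
With c≡cos(β/2)=0.815184 and s≡sin(β/2)=0.579202, N=[6·1·1·6]^{1/2}=6.000000
Admissible k: 0..1 (factorial args all ≥0)
  k=0: (−1)^2·6.0000/(2)·0.8152^2·0.5792^2 = +0.668795
  k=1: (−1)^3·6.0000/(6)·0.8152^0·0.5792^4 = -0.112544
d^2_{1,-1}(1.2355) = +0.668795 -0.112544 = +0.556251
Phases: e^{-i·(1)·3.0294}=-0.993713-0.111957i, e^{-i·(-1)·2.2492}=-0.627551+0.778575i ⇒ D=+0.395368-0.391279i

Re=0.3954 Im=-0.3913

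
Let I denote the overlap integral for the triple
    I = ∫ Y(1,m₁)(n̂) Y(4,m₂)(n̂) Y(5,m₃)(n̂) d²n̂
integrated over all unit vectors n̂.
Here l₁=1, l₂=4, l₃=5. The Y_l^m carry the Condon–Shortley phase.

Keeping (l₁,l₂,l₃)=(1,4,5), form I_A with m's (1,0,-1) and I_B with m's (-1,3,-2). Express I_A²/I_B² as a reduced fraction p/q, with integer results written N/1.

Shared (l₁,l₂,l₃)=(1,4,5): N and (l;000)² cancel in I_A²/I_B².
A: Δ = 0!·2!·8!/11! = 1/495; Racah Σ t=0..0: t=0:+1/1152 = 1/1152; ⇒ 3j(1 4 5; 1 0 -1)² = 1/33, sgn +1
B: Δ = 0!·2!·8!/11! = 1/495; Racah Σ t=0..0: t=0:+1/10080 = 1/10080; ⇒ 3j(1 4 5; -1 3 -2)² = 1/165, sgn -1
I_A²/I_B² = (1/33)/(1/165) = 5/1

5/1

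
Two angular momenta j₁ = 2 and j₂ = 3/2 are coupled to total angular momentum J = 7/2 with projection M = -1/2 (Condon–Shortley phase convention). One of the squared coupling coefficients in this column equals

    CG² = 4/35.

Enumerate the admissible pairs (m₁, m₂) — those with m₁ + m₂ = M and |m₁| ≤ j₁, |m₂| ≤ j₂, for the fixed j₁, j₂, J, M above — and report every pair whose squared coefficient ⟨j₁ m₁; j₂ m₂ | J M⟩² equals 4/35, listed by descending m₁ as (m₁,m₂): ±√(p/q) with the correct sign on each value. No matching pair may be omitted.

Admissible pairs with m₁+m₂ = M = -1/2: (-2,3/2), (-1,1/2), (0,-1/2), (1,-3/2)
  (m₁,m₂)=(1,-3/2): CG² = 4/35, CG = +√(4/35)   ← matches the target
  (m₁,m₂)=(0,-1/2): CG² = 18/35, CG = +√(18/35)
  (m₁,m₂)=(-1,1/2): CG² = 12/35, CG = +√(12/35)
  (m₁,m₂)=(-2,3/2): CG² = 1/35, CG = +√(1/35)
Pairs with CG² = 4/35: (1,-3/2): +√(4/35)

(1,-3/2): +√(4/35)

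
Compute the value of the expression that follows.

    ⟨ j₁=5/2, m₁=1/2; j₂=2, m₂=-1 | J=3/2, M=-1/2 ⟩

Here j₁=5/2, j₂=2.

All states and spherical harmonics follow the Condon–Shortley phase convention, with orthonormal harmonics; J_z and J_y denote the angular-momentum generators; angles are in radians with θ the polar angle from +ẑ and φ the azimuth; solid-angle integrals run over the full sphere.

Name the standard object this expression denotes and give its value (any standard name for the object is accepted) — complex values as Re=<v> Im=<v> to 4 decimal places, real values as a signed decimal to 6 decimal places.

This is a Clebsch–Gordan (vector-coupling) coefficient.
j₁+j₂−J=3  J+j₁−j₂=2  J−j₁+j₂=1  j₁+j₂+J+1=7
(j₁±m₁, j₂±m₂, J±M) = (3,2,1,3,1,2)
P² = 48/35
sum k=0..1:
  [0] +1/12 = 1/12
  [1] −1/2 = -1/2
S = -5/12
C² = P²·S² = 5/21 ; C = -0.487950

Clebsch–Gordan coefficient, −√(5/21) ≈ -0.487950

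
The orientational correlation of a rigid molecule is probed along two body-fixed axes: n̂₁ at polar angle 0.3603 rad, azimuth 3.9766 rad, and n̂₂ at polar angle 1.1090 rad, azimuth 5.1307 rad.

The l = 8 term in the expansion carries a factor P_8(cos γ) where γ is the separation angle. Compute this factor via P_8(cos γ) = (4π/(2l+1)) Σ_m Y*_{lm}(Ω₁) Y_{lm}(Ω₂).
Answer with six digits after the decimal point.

Addition theorem: P_8(cos γ) = (4π/17) Σ_m Y*_{lm}(Ω₁) Y_{lm}(Ω₂), m = −8…8:
  m=-8: (+0.000113+0.000048i) × (-0.208236+0.043274i) = -0.000026-0.000005i  (running Σ = -0.000026-0.000005i)
  m=-7: (-0.001183+0.000554i) × (-0.089677+0.413798i) = -0.000123-0.000539i  (running Σ = -0.000149-0.000544i)
  m=-6: (+0.002573-0.008386i) × (+0.309321+0.226349i) = +0.002694-0.002012i  (running Σ = +0.002545-0.002556i)
  m=-5: (+0.021502+0.036088i) × (-0.004010+0.002300i) = -0.000169-0.000095i  (running Σ = +0.002376-0.002651i)
  m=-4: (-0.143863-0.028928i) × (+0.035555+0.345839i) = +0.004890-0.050782i  (running Σ = +0.007265-0.053433i)
  m=-3: (+0.292038-0.215882i) × (+0.165771+0.054175i) = +0.060107-0.019966i  (running Σ = +0.067372-0.073399i)
  m=-2: (-0.056662+0.569206i) × (-0.179137+0.198498i) = -0.102836-0.113213i  (running Σ = -0.035464-0.186612i)
  m=-1: (-0.250519-0.276695i) × (+0.094634+0.212876i) = +0.035194-0.079514i  (running Σ = -0.000270-0.266126i)
  m=0: (-0.330500-0.000000i) × (-0.236312+0.000000i) = +0.078101+0.000000i  (running Σ = +0.077831-0.266126i)
  m=1: (+0.250519-0.276695i) × (-0.094634+0.212876i) = +0.035194+0.079514i  (running Σ = +0.113025-0.186612i)
  m=2: (-0.056662-0.569206i) × (-0.179137-0.198498i) = -0.102836+0.113213i  (running Σ = +0.010189-0.073399i)
  m=3: (-0.292038-0.215882i) × (-0.165771+0.054175i) = +0.060107+0.019966i  (running Σ = +0.070296-0.053433i)
  m=4: (-0.143863+0.028928i) × (+0.035555-0.345839i) = +0.004890+0.050782i  (running Σ = +0.075185-0.002651i)
  m=5: (-0.021502+0.036088i) × (+0.004010+0.002300i) = -0.000169+0.000095i  (running Σ = +0.075016-0.002556i)
  m=6: (+0.002573+0.008386i) × (+0.309321-0.226349i) = +0.002694+0.002012i  (running Σ = +0.077710-0.000544i)
  m=7: (+0.001183+0.000554i) × (+0.089677+0.413798i) = -0.000123+0.000539i  (running Σ = +0.077587-0.000005i)
  m=8: (+0.000113-0.000048i) × (-0.208236-0.043274i) = -0.000026+0.000005i  (running Σ = +0.077561-0.000000i)
Total Σ_m = +0.077561-0.000000i. Multiply by 0.739198: +0.057333-0.000000i. P_8(cos γ) = 0.057333

0.057333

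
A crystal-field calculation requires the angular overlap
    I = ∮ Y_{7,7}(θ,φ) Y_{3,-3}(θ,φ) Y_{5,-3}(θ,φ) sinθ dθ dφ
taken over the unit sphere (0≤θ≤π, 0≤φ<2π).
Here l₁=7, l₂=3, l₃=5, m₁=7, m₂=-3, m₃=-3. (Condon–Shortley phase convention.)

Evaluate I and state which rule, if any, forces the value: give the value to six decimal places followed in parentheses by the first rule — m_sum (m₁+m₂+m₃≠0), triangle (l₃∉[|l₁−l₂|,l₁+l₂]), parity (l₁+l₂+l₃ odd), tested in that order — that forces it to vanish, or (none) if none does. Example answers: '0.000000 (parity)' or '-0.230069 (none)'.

Σmᵢ = 1 ≠ 0, so the φ-integral vanishes; I = 0

0.000000 (m_sum)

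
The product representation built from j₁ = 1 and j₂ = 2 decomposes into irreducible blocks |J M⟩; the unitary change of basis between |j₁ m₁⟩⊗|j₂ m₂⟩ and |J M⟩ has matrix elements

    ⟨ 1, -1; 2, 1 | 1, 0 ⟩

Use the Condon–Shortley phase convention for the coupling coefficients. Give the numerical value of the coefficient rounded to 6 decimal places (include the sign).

+√(3/10) ≈ +0.547723

√[3·2!0!2!/5! · 0!2!3!1!1!1!] = √(6/5)
  +(−1)^2/∏(2,0,0,1,0,1)! = 1/2  (running 1/2)
⟨..|..⟩ = √(6/5)·(1/2) = +0.547723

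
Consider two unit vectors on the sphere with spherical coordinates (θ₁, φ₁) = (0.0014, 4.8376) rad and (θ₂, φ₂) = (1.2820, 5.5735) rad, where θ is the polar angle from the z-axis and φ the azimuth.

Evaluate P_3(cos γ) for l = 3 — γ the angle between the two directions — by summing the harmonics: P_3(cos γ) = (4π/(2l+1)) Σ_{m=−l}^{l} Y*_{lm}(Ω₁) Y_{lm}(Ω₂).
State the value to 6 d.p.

-0.370332

Addition theorem: P_3(cos γ) = (4π/7) Σ_m Y*_{lm}(Ω₁) Y_{lm}(Ω₂), m = −3…3:
  term(m=-3) = -0.000000-0.000000i   from Y*(Ω₁)=-0.000000+0.000000i, Y(Ω₂)=-0.194672+0.311710i
  term(m=-2) = +0.000000-0.000001i   from Y*(Ω₁)=-0.000002-0.000000i, Y(Ω₂)=+0.040345+0.264392i
  term(m=-1) = -0.000247+0.000224i   from Y*(Ω₁)=+0.000226-0.001796i, Y(Ω₂)=-0.139696-0.119997i
  term(m=+0) = -0.205797+0.000000i   from Y*(Ω₁)=+0.746348-0.000000i, Y(Ω₂)=-0.275738+0.000000i
  term(m=+1) = -0.000247-0.000224i   from Y*(Ω₁)=-0.000226-0.001796i, Y(Ω₂)=+0.139696-0.119997i
  term(m=+2) = +0.000000+0.000001i   from Y*(Ω₁)=-0.000002+0.000000i, Y(Ω₂)=+0.040345-0.264392i
  term(m=+3) = -0.000000+0.000000i   from Y*(Ω₁)=+0.000000+0.000000i, Y(Ω₂)=+0.194672+0.311710i
Accumulated sum -0.206291+0.000000i; after 4π/(2l+1) scaling, -0.370332+0.000000i ⇒ P_3 = -0.370332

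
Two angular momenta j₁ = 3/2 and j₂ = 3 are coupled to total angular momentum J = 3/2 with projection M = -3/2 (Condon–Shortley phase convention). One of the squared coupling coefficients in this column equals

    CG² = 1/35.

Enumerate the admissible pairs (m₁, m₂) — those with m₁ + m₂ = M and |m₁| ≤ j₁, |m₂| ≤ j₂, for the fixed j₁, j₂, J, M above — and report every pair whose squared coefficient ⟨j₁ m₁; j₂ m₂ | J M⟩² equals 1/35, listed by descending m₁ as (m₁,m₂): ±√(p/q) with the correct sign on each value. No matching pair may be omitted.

(-3/2,0): −√(1/35)

Admissible pairs with m₁+m₂ = M = -3/2: (-3/2,0), (-1/2,-1), (1/2,-2), (3/2,-3)
  (m₁,m₂)=(3/2,-3): CG² = 4/7, CG = +√(4/7)
  (m₁,m₂)=(1/2,-2): CG² = 2/7, CG = −√(2/7)
  (m₁,m₂)=(-1/2,-1): CG² = 4/35, CG = +√(4/35)
  (m₁,m₂)=(-3/2,0): CG² = 1/35, CG = −√(1/35)   ← matches the target
Pairs with CG² = 1/35: (-3/2,0): −√(1/35)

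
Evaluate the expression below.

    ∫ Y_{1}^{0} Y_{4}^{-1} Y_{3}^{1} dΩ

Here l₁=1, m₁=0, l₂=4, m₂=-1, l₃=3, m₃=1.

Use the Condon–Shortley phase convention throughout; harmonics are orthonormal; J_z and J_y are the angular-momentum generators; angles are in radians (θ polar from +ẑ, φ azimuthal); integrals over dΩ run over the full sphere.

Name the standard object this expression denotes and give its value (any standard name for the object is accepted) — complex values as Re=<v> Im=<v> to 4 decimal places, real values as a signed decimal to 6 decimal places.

This is a Gaunt coefficient — the integral of a triple product of spherical harmonics over the sphere.
Rules hold: Σm=0, L=8 even, 3≤3≤5.
N = 3·9·7 = 189
Δ = 2!·0!·6!/9! = 1/252
Racah Σ t=1..1: t=1:−1/36 = -1/36
⇒ 3j(1 4 3; 0 0 0)² = 4/63, sgn +1
Racah Σ t=1..1: t=1:−1/48 = -1/48
⇒ 3j(1 4 3; 0 -1 1)² = 5/84, sgn -1
4πI² = N·(3j₀)²·(3jₘ)² = 5/7
I = -1·√(0.714286/4π) = -0.23841361

Gaunt coefficient, -0.238414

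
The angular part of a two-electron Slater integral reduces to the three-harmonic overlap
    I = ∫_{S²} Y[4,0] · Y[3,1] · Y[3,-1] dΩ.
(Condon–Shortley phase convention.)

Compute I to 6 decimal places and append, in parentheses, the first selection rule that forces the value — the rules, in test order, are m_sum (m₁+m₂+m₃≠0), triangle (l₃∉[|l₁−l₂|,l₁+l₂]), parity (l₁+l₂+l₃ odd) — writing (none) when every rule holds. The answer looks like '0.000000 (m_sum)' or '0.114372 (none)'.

-0.025645 (none)

Checks pass: Σm=0; 10 even; l₃=3∈[1,7].
(2·4+1)(2·3+1)(2·3+1) = 441
Δ: 4! 4! 2! / 11! → 1/34650
sum: t=1:−1/72 t=2:+1/16 t=3:−1/72 = 5/144
3j²(4 3 3; 0 0 0) = Δ·Π!·Σ² = 2/77  (sign -1)
sum: t=2:+1/32 t=3:−1/36 t=4:+1/1152 = 5/1152
3j²(4 3 3; 0 1 -1) = Δ·Π!·Σ² = 1/1386  (sign +1)
combine: 4πI² = 441·2/77·1/1386 = 1/121
take √, sign -1: I = -0.02564498
No selection rule forces the value: the integral is nonzero (none).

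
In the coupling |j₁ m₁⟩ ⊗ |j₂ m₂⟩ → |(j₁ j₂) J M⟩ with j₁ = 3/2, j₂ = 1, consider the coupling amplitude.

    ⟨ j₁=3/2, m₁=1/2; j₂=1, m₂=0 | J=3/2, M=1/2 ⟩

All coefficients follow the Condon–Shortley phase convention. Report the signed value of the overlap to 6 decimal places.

+√(1/15) ≈ +0.258199

triangle: 1!·2!·1!/5! = 2/120
(j±m)!: 2!·1!·1!·1!·2!·1! = 4
prefactor² = (2J+1)·Δ·N² = 4/15
  k=0: +1/(0!·1!·1!·1!·1!·0!) = 1
  k=1: −1/(1!·0!·0!·0!·2!·1!) = -1/2
Σ = 1/2  ⇒  CG² = 4/15·(1/2)² = 1/15
CG = +√(1/15) = +0.258199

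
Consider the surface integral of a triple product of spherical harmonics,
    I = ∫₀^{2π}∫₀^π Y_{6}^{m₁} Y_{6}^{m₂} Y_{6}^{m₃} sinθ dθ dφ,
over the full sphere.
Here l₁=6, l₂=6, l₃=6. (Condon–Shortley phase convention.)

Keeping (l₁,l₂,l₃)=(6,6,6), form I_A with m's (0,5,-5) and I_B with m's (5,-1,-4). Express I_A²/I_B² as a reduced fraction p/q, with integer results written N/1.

275/189

l's match ⇒ only the (l;m) 3-j factors differ between A and B.
A: triangle coeff Δ(6,6,6) = 1/325909584; Σ_t [5,6]: t=5:−1/10368000 t=6:+1/62208000 = -1/12441600; (3j)²=275/16796 [(6 6 6; 0 5 -5)], sign=+1
B: triangle coeff Δ(6,6,6) = 1/325909584; Σ_t [0,1]: t=0:+1/10368000 t=1:−1/4147200 = -1/6912000; (3j)²=189/16796 [(6 6 6; 5 -1 -4)], sign=-1
I_A²/I_B² = (275/16796)/(189/16796) = 275/189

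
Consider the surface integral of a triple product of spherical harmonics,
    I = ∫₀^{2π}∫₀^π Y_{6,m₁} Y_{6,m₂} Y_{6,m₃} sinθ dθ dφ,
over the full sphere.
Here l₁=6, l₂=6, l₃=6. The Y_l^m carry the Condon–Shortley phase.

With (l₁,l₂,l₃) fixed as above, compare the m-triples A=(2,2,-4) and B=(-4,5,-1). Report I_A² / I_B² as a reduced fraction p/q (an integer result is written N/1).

32/33

Same 6,6,6: normalisation and zero-m 3j drop out of the ratio.
A: Δ: 6! 6! 6! / 19! → 1/325909584; sum: t=2:+1/1658880 t=3:−1/518400 t=4:+1/1658880 = -1/1382400; 3j²(6 6 6; 2 2 -4) = Δ·Π!·Σ² = 504/46189  (sign -1)
B: Δ: 6! 6! 6! / 19! → 1/325909584; sum: t=5:−1/10368000 t=6:+1/4147200 = 1/6912000; 3j²(6 6 6; -4 5 -1) = Δ·Π!·Σ² = 189/16796  (sign -1)
I_A²/I_B² = (504/46189)/(189/16796) = 32/33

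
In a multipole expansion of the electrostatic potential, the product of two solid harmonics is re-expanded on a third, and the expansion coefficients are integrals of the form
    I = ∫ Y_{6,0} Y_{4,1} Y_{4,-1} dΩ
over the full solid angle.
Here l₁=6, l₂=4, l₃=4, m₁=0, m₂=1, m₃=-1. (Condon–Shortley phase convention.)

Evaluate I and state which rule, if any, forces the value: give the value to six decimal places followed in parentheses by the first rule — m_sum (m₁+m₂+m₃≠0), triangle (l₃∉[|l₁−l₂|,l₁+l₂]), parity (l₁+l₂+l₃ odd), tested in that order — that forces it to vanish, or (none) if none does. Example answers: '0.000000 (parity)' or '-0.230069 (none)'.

0.007113 (none)

Checks pass: Σm=0; 14 even; l₃=4∈[2,10].
(2·6+1)(2·4+1)(2·4+1) = 1053
Δ: 6! 6! 2! / 15! → 1/1261260
sum: t=2:+1/4608 t=3:−1/1296 t=4:+1/4608 = -7/20736
3j²(6 4 4; 0 0 0) = Δ·Π!·Σ² = 20/1287  (sign -1)
sum: t=3:−1/2592 t=4:+1/2304 t=5:−1/28800 = 7/518400
3j²(6 4 4; 0 1 -1) = Δ·Π!·Σ² = 1/25740  (sign -1)
combine: 4πI² = 1053·20/1287·1/25740 = 1/1573
take √, sign +1: I = 0.00711264
No selection rule forces the value: the integral is nonzero (none).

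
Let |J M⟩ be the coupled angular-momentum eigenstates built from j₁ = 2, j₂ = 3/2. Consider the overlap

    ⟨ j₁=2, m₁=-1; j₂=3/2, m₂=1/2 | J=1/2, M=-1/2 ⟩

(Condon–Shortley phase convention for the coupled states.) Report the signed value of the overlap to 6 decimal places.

triangle: 3!×1!×0!/5! = 6/120
(j±m)!: 1!×3!×2!×1!×0!×1! = 12
prefactor² = (2J+1)×Δ×N² = 6/5
  k=2: +1/(2!×1!×1!×0!×0!×0!) = 1/2
Σ = 1/2  ⇒  CG² = 6/5×(1/2)² = 3/10
CG = +√(3/10) = +0.547723

+0.547723  (= +√(3/10))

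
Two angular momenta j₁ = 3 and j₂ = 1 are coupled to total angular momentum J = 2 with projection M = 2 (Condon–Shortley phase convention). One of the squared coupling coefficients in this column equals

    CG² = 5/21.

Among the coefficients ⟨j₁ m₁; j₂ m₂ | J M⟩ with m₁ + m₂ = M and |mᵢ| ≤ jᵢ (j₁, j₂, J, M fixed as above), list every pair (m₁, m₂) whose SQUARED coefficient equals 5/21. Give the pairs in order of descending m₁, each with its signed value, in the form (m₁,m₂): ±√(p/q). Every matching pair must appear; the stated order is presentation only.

(2,0): −√(5/21)

Admissible pairs with m₁+m₂ = M = 2: (1,1), (2,0), (3,-1)
  (m₁,m₂)=(3,-1): CG² = 5/7, CG = +√(5/7)
  (m₁,m₂)=(2,0): CG² = 5/21, CG = −√(5/21)   ← matches the target
  (m₁,m₂)=(1,1): CG² = 1/21, CG = +√(1/21)
Pairs with CG² = 5/21: (2,0): −√(5/21)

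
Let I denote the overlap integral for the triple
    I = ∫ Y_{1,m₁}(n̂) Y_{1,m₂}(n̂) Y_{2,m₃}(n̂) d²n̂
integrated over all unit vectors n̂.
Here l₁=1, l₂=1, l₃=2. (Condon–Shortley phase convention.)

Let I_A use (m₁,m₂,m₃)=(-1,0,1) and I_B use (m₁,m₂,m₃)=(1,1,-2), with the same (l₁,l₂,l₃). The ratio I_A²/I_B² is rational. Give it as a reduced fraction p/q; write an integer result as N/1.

1/2

Shared (l₁,l₂,l₃)=(1,1,2): N and (l;000)² cancel in I_A²/I_B².
A: Δ = 0!·2!·2!/5! = 1/30; Racah Σ t=0..0: t=0:+1/2 = 1/2; ⇒ 3j(1 1 2; -1 0 1)² = 1/10, sgn -1
B: Δ = 0!·2!·2!/5! = 1/30; Racah Σ t=0..0: t=0:+1/4 = 1/4; ⇒ 3j(1 1 2; 1 1 -2)² = 1/5, sgn +1
I_A²/I_B² = (1/10)/(1/5) = 1/2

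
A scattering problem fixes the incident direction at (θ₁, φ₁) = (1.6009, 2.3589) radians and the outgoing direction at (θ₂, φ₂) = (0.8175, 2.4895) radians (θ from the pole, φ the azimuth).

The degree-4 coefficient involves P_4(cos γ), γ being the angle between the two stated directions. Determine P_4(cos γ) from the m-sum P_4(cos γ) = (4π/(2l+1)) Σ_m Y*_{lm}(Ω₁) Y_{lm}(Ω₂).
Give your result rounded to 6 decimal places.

-0.410276

Term-by-term m-sum for l=4 (normalisation 4π/9 = 1.396263):
  term(m=-4) = +0.047961-0.027614i   from Y*(Ω₁)=-0.441705-0.004780i, Y(Ω₂)=-0.107892+0.063684i
  term(m=-3) = -0.011555+0.004774i   from Y*(Ω₁)=-0.026387-0.026819i, Y(Ω₂)=+0.124950-0.307923i
  term(m=-2) = -0.129943+0.034735i   from Y*(Ω₁)=-0.001797+0.332096i, Y(Ω₂)=+0.106706+0.390703i
  term(m=-1) = +0.002747-0.000361i   from Y*(Ω₁)=-0.030210+0.030047i, Y(Ω₂)=-0.051679-0.039457i
  term(m=+0) = -0.112259+0.000000i   from Y*(Ω₁)=+0.314485-0.000000i, Y(Ω₂)=-0.356961+0.000000i
  term(m=+1) = +0.002747+0.000361i   from Y*(Ω₁)=+0.030210+0.030047i, Y(Ω₂)=+0.051679-0.039457i
  term(m=+2) = -0.129943-0.034735i   from Y*(Ω₁)=-0.001797-0.332096i, Y(Ω₂)=+0.106706-0.390703i
  term(m=+3) = -0.011555-0.004774i   from Y*(Ω₁)=+0.026387-0.026819i, Y(Ω₂)=-0.124950-0.307923i
  term(m=+4) = +0.047961+0.027614i   from Y*(Ω₁)=-0.441705+0.004780i, Y(Ω₂)=-0.107892-0.063684i
Accumulated sum -0.293839-0.000000i; after 4π/(2l+1) scaling, -0.410276-0.000000i ⇒ P_4 = -0.410276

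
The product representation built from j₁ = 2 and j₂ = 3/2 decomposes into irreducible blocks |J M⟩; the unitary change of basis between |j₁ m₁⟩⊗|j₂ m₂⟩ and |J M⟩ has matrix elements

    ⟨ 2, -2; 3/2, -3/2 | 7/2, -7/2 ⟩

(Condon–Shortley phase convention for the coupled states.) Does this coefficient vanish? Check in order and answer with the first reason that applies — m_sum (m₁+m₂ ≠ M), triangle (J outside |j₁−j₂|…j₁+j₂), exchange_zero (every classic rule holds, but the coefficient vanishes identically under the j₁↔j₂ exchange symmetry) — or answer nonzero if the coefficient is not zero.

m-sum: m₁+m₂ = -2+(-3/2) = -7/2, M = -7/2  ✓
triangle: |j₁−j₂| = 1/2 ≤ J = 7/2 ≤ j₁+j₂ = 7/2  ✓
exchange: j₁≠j₂ or m₁≠m₂ — the exchange symmetry imposes no constraint here
value check: CG = +1 = +1.000000 ≠ 0

nonzero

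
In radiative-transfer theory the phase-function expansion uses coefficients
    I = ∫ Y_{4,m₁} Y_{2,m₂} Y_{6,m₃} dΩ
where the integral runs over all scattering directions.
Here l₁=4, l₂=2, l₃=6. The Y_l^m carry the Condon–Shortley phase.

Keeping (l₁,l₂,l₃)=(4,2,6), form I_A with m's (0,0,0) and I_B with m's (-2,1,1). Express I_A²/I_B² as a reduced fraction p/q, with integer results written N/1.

l's match ⇒ only the (l;m) 3-j factors differ between A and B.
A: triangle coeff Δ(4,2,6) = 1/6435; Σ_t [0,0]: t=0:+1/2304 = 1/2304; (3j)²=5/143 [(4 2 6; 0 0 0)], sign=+1
B: triangle coeff Δ(4,2,6) = 1/6435; Σ_t [0,0]: t=0:+1/8640 = 1/8640; (3j)²=14/1287 [(4 2 6; -2 1 1)], sign=-1
I_A²/I_B² = (5/143)/(14/1287) = 45/14

45/14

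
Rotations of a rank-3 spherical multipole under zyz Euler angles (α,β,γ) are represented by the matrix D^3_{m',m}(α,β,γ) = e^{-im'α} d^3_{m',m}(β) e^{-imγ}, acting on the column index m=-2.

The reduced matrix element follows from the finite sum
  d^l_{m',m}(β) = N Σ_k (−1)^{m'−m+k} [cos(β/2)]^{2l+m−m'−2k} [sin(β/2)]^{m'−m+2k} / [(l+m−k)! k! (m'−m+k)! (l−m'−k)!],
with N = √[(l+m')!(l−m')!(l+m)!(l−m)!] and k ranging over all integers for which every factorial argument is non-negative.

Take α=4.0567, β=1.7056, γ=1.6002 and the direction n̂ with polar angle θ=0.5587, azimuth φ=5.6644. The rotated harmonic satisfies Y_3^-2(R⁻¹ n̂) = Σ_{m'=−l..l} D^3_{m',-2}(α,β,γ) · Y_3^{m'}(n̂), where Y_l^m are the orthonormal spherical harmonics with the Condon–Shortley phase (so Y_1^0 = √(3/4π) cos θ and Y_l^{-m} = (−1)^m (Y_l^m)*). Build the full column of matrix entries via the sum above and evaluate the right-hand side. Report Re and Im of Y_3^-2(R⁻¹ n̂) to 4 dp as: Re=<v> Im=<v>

Need the full column D^3_{m',-2} for m'=−3..3 at α=4.0567, β=1.7056, γ=1.6002.
cos(β/2)=0.657877, sin(β/2)=0.753125
d^3_{-3,-2}: single k=1 term ⇒ +0.227335;  D = -0.214513+0.075269i
d^3_{-2,-2}: k∈[0..1] ⇒ +0.081071 -0.531231 = -0.450159;  D = -0.140847+0.427558i
d^3_{-1,-2}: k∈[0..1] ⇒ -0.293488 +0.769247 = +0.475759;  D = +0.267408+0.393497i
d^3_{0,-2}: k∈[0..1] ⇒ +0.581934 -0.762639 = -0.180705;  D = +0.180393+0.010621i
d^3_{1,-2}: k∈[0..1] ⇒ -0.769247 +0.504059 = -0.265188;  D = -0.173761+0.200330i
d^3_{2,-2}: k∈[0..1] ⇒ +0.696191 -0.182475 = +0.513716;  D = +0.102367+0.503414i
d^3_{3,-2}: single k=0 term ⇒ -0.390442;  D = +0.350706+0.171612i
Y_3^{m'}(θ=0.5587,φ=5.6644) and Σ D·Y over m':
  (-0.2145+0.0753i)·(-0.0175+0.0596i)  (-0.1408+0.4276i)·(+0.0796+0.2301i)  (+0.2674+0.3935i)·(+0.3621+0.2579i)  (+0.1804+0.0106i)·(+0.1883+0.0000i)  (-0.1738+0.2003i)·(-0.3621+0.2579i)  (+0.1024+0.5034i)·(+0.0796-0.2301i)  (+0.3507+0.1716i)·(+0.0175+0.0596i)
Y_3^-2(R⁻¹ n̂) = +0.050165+0.124093i

Re=0.0502 Im=0.1241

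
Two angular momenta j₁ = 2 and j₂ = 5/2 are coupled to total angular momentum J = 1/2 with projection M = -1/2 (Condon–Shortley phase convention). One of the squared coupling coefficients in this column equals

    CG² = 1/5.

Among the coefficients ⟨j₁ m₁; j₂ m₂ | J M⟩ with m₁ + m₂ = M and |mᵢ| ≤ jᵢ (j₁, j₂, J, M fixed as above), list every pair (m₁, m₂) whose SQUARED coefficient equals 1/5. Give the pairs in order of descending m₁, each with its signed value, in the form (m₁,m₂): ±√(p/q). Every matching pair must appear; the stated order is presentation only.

Admissible pairs with m₁+m₂ = M = -1/2: (-2,3/2), (-1,1/2), (0,-1/2), (1,-3/2), (2,-5/2)
  (m₁,m₂)=(2,-5/2): CG² = 1/3, CG = +√(1/3)
  (m₁,m₂)=(1,-3/2): CG² = 4/15, CG = −√(4/15)
  (m₁,m₂)=(0,-1/2): CG² = 1/5, CG = +√(1/5)   ← matches the target
  (m₁,m₂)=(-1,1/2): CG² = 2/15, CG = −√(2/15)
  (m₁,m₂)=(-2,3/2): CG² = 1/15, CG = +√(1/15)
Pairs with CG² = 1/5: (0,-1/2): +√(1/5)

(0,-1/2): +√(1/5)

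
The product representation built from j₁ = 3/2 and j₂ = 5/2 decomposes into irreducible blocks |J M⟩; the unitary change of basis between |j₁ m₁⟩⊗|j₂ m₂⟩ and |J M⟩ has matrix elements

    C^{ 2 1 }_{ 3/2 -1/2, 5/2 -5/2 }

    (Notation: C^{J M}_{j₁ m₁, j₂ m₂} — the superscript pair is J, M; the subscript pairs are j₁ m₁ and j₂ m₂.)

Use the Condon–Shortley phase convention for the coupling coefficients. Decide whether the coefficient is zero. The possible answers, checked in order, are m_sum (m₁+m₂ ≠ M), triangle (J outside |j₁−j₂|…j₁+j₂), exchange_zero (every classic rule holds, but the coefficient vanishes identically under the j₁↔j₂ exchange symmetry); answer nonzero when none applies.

m_sum

m-sum: m₁+m₂ = -1/2+(-5/2) = -3, M = 1  ✗ ⇒ coefficient is 0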